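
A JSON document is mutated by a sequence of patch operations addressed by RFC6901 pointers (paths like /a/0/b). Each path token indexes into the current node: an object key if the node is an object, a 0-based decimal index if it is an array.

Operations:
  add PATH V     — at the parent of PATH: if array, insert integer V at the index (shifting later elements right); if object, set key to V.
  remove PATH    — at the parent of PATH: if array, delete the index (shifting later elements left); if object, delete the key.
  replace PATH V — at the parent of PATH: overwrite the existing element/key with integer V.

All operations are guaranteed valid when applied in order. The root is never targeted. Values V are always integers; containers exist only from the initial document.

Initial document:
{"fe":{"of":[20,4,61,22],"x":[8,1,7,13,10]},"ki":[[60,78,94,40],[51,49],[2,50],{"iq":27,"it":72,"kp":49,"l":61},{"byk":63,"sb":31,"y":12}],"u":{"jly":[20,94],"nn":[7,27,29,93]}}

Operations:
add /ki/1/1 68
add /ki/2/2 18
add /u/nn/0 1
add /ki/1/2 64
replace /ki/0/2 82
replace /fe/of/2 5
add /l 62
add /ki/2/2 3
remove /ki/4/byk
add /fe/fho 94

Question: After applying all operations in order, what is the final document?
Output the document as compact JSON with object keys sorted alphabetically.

After op 1 (add /ki/1/1 68): {"fe":{"of":[20,4,61,22],"x":[8,1,7,13,10]},"ki":[[60,78,94,40],[51,68,49],[2,50],{"iq":27,"it":72,"kp":49,"l":61},{"byk":63,"sb":31,"y":12}],"u":{"jly":[20,94],"nn":[7,27,29,93]}}
After op 2 (add /ki/2/2 18): {"fe":{"of":[20,4,61,22],"x":[8,1,7,13,10]},"ki":[[60,78,94,40],[51,68,49],[2,50,18],{"iq":27,"it":72,"kp":49,"l":61},{"byk":63,"sb":31,"y":12}],"u":{"jly":[20,94],"nn":[7,27,29,93]}}
After op 3 (add /u/nn/0 1): {"fe":{"of":[20,4,61,22],"x":[8,1,7,13,10]},"ki":[[60,78,94,40],[51,68,49],[2,50,18],{"iq":27,"it":72,"kp":49,"l":61},{"byk":63,"sb":31,"y":12}],"u":{"jly":[20,94],"nn":[1,7,27,29,93]}}
After op 4 (add /ki/1/2 64): {"fe":{"of":[20,4,61,22],"x":[8,1,7,13,10]},"ki":[[60,78,94,40],[51,68,64,49],[2,50,18],{"iq":27,"it":72,"kp":49,"l":61},{"byk":63,"sb":31,"y":12}],"u":{"jly":[20,94],"nn":[1,7,27,29,93]}}
After op 5 (replace /ki/0/2 82): {"fe":{"of":[20,4,61,22],"x":[8,1,7,13,10]},"ki":[[60,78,82,40],[51,68,64,49],[2,50,18],{"iq":27,"it":72,"kp":49,"l":61},{"byk":63,"sb":31,"y":12}],"u":{"jly":[20,94],"nn":[1,7,27,29,93]}}
After op 6 (replace /fe/of/2 5): {"fe":{"of":[20,4,5,22],"x":[8,1,7,13,10]},"ki":[[60,78,82,40],[51,68,64,49],[2,50,18],{"iq":27,"it":72,"kp":49,"l":61},{"byk":63,"sb":31,"y":12}],"u":{"jly":[20,94],"nn":[1,7,27,29,93]}}
After op 7 (add /l 62): {"fe":{"of":[20,4,5,22],"x":[8,1,7,13,10]},"ki":[[60,78,82,40],[51,68,64,49],[2,50,18],{"iq":27,"it":72,"kp":49,"l":61},{"byk":63,"sb":31,"y":12}],"l":62,"u":{"jly":[20,94],"nn":[1,7,27,29,93]}}
After op 8 (add /ki/2/2 3): {"fe":{"of":[20,4,5,22],"x":[8,1,7,13,10]},"ki":[[60,78,82,40],[51,68,64,49],[2,50,3,18],{"iq":27,"it":72,"kp":49,"l":61},{"byk":63,"sb":31,"y":12}],"l":62,"u":{"jly":[20,94],"nn":[1,7,27,29,93]}}
After op 9 (remove /ki/4/byk): {"fe":{"of":[20,4,5,22],"x":[8,1,7,13,10]},"ki":[[60,78,82,40],[51,68,64,49],[2,50,3,18],{"iq":27,"it":72,"kp":49,"l":61},{"sb":31,"y":12}],"l":62,"u":{"jly":[20,94],"nn":[1,7,27,29,93]}}
After op 10 (add /fe/fho 94): {"fe":{"fho":94,"of":[20,4,5,22],"x":[8,1,7,13,10]},"ki":[[60,78,82,40],[51,68,64,49],[2,50,3,18],{"iq":27,"it":72,"kp":49,"l":61},{"sb":31,"y":12}],"l":62,"u":{"jly":[20,94],"nn":[1,7,27,29,93]}}

Answer: {"fe":{"fho":94,"of":[20,4,5,22],"x":[8,1,7,13,10]},"ki":[[60,78,82,40],[51,68,64,49],[2,50,3,18],{"iq":27,"it":72,"kp":49,"l":61},{"sb":31,"y":12}],"l":62,"u":{"jly":[20,94],"nn":[1,7,27,29,93]}}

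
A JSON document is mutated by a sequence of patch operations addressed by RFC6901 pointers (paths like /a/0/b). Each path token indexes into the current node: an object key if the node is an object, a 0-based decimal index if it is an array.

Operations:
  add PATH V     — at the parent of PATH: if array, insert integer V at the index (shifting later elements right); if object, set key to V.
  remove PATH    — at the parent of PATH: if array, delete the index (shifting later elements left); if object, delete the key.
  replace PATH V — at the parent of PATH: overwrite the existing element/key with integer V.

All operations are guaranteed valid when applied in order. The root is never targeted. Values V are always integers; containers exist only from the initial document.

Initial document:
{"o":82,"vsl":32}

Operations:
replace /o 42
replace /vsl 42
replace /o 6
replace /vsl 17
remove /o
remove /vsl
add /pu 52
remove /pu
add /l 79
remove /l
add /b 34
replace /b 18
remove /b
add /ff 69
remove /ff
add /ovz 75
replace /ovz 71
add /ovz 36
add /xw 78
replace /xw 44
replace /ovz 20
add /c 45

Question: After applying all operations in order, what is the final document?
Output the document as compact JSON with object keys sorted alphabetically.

Answer: {"c":45,"ovz":20,"xw":44}

Derivation:
After op 1 (replace /o 42): {"o":42,"vsl":32}
After op 2 (replace /vsl 42): {"o":42,"vsl":42}
After op 3 (replace /o 6): {"o":6,"vsl":42}
After op 4 (replace /vsl 17): {"o":6,"vsl":17}
After op 5 (remove /o): {"vsl":17}
After op 6 (remove /vsl): {}
After op 7 (add /pu 52): {"pu":52}
After op 8 (remove /pu): {}
After op 9 (add /l 79): {"l":79}
After op 10 (remove /l): {}
After op 11 (add /b 34): {"b":34}
After op 12 (replace /b 18): {"b":18}
After op 13 (remove /b): {}
After op 14 (add /ff 69): {"ff":69}
After op 15 (remove /ff): {}
After op 16 (add /ovz 75): {"ovz":75}
After op 17 (replace /ovz 71): {"ovz":71}
After op 18 (add /ovz 36): {"ovz":36}
After op 19 (add /xw 78): {"ovz":36,"xw":78}
After op 20 (replace /xw 44): {"ovz":36,"xw":44}
After op 21 (replace /ovz 20): {"ovz":20,"xw":44}
After op 22 (add /c 45): {"c":45,"ovz":20,"xw":44}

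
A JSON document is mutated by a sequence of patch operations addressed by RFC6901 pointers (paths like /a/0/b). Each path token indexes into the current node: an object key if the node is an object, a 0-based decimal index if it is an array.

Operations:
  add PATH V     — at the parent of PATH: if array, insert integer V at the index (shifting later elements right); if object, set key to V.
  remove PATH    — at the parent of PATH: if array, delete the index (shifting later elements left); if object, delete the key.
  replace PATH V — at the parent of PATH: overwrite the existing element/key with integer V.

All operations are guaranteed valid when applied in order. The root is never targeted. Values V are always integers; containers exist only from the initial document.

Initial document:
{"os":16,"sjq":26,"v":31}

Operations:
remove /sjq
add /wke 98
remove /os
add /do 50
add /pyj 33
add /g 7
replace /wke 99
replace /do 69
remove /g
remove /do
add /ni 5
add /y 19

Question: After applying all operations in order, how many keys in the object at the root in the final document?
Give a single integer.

Answer: 5

Derivation:
After op 1 (remove /sjq): {"os":16,"v":31}
After op 2 (add /wke 98): {"os":16,"v":31,"wke":98}
After op 3 (remove /os): {"v":31,"wke":98}
After op 4 (add /do 50): {"do":50,"v":31,"wke":98}
After op 5 (add /pyj 33): {"do":50,"pyj":33,"v":31,"wke":98}
After op 6 (add /g 7): {"do":50,"g":7,"pyj":33,"v":31,"wke":98}
After op 7 (replace /wke 99): {"do":50,"g":7,"pyj":33,"v":31,"wke":99}
After op 8 (replace /do 69): {"do":69,"g":7,"pyj":33,"v":31,"wke":99}
After op 9 (remove /g): {"do":69,"pyj":33,"v":31,"wke":99}
After op 10 (remove /do): {"pyj":33,"v":31,"wke":99}
After op 11 (add /ni 5): {"ni":5,"pyj":33,"v":31,"wke":99}
After op 12 (add /y 19): {"ni":5,"pyj":33,"v":31,"wke":99,"y":19}
Size at the root: 5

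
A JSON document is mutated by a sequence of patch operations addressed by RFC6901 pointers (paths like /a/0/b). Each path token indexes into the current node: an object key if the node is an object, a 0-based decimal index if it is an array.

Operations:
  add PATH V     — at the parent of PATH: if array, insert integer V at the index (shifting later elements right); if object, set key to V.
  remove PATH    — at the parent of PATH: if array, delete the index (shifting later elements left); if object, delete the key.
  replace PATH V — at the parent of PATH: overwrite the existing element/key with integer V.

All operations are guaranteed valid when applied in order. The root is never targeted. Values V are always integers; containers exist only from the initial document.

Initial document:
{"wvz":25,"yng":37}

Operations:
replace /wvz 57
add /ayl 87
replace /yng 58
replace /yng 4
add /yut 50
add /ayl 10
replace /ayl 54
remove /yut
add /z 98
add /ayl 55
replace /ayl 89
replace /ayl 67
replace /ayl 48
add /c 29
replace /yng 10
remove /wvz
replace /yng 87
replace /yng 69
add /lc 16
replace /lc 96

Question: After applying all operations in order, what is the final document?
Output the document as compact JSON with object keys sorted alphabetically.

Answer: {"ayl":48,"c":29,"lc":96,"yng":69,"z":98}

Derivation:
After op 1 (replace /wvz 57): {"wvz":57,"yng":37}
After op 2 (add /ayl 87): {"ayl":87,"wvz":57,"yng":37}
After op 3 (replace /yng 58): {"ayl":87,"wvz":57,"yng":58}
After op 4 (replace /yng 4): {"ayl":87,"wvz":57,"yng":4}
After op 5 (add /yut 50): {"ayl":87,"wvz":57,"yng":4,"yut":50}
After op 6 (add /ayl 10): {"ayl":10,"wvz":57,"yng":4,"yut":50}
After op 7 (replace /ayl 54): {"ayl":54,"wvz":57,"yng":4,"yut":50}
After op 8 (remove /yut): {"ayl":54,"wvz":57,"yng":4}
After op 9 (add /z 98): {"ayl":54,"wvz":57,"yng":4,"z":98}
After op 10 (add /ayl 55): {"ayl":55,"wvz":57,"yng":4,"z":98}
After op 11 (replace /ayl 89): {"ayl":89,"wvz":57,"yng":4,"z":98}
After op 12 (replace /ayl 67): {"ayl":67,"wvz":57,"yng":4,"z":98}
After op 13 (replace /ayl 48): {"ayl":48,"wvz":57,"yng":4,"z":98}
After op 14 (add /c 29): {"ayl":48,"c":29,"wvz":57,"yng":4,"z":98}
After op 15 (replace /yng 10): {"ayl":48,"c":29,"wvz":57,"yng":10,"z":98}
After op 16 (remove /wvz): {"ayl":48,"c":29,"yng":10,"z":98}
After op 17 (replace /yng 87): {"ayl":48,"c":29,"yng":87,"z":98}
After op 18 (replace /yng 69): {"ayl":48,"c":29,"yng":69,"z":98}
After op 19 (add /lc 16): {"ayl":48,"c":29,"lc":16,"yng":69,"z":98}
After op 20 (replace /lc 96): {"ayl":48,"c":29,"lc":96,"yng":69,"z":98}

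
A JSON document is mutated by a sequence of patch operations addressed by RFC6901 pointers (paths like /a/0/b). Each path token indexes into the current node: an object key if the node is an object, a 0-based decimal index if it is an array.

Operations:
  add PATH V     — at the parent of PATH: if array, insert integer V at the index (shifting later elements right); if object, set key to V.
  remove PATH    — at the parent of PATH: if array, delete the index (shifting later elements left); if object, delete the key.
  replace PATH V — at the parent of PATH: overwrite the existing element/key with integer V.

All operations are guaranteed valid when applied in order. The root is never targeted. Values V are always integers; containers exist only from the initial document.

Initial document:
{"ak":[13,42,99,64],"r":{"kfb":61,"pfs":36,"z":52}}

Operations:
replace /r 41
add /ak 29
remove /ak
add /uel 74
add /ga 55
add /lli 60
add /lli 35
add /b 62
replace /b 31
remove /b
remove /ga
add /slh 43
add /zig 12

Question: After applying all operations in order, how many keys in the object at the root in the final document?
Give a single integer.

Answer: 5

Derivation:
After op 1 (replace /r 41): {"ak":[13,42,99,64],"r":41}
After op 2 (add /ak 29): {"ak":29,"r":41}
After op 3 (remove /ak): {"r":41}
After op 4 (add /uel 74): {"r":41,"uel":74}
After op 5 (add /ga 55): {"ga":55,"r":41,"uel":74}
After op 6 (add /lli 60): {"ga":55,"lli":60,"r":41,"uel":74}
After op 7 (add /lli 35): {"ga":55,"lli":35,"r":41,"uel":74}
After op 8 (add /b 62): {"b":62,"ga":55,"lli":35,"r":41,"uel":74}
After op 9 (replace /b 31): {"b":31,"ga":55,"lli":35,"r":41,"uel":74}
After op 10 (remove /b): {"ga":55,"lli":35,"r":41,"uel":74}
After op 11 (remove /ga): {"lli":35,"r":41,"uel":74}
After op 12 (add /slh 43): {"lli":35,"r":41,"slh":43,"uel":74}
After op 13 (add /zig 12): {"lli":35,"r":41,"slh":43,"uel":74,"zig":12}
Size at the root: 5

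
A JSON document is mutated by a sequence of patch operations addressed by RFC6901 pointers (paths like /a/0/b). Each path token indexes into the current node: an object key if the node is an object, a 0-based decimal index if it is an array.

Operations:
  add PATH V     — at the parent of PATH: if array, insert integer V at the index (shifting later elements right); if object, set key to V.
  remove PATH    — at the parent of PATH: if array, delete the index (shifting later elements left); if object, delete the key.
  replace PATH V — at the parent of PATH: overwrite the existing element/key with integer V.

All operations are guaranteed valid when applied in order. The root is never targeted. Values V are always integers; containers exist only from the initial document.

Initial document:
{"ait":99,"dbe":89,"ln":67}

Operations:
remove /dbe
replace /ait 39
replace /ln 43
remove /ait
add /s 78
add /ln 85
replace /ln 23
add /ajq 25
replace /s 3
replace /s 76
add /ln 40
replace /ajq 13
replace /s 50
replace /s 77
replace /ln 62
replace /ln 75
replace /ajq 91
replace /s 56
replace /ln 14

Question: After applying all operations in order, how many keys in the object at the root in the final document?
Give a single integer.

Answer: 3

Derivation:
After op 1 (remove /dbe): {"ait":99,"ln":67}
After op 2 (replace /ait 39): {"ait":39,"ln":67}
After op 3 (replace /ln 43): {"ait":39,"ln":43}
After op 4 (remove /ait): {"ln":43}
After op 5 (add /s 78): {"ln":43,"s":78}
After op 6 (add /ln 85): {"ln":85,"s":78}
After op 7 (replace /ln 23): {"ln":23,"s":78}
After op 8 (add /ajq 25): {"ajq":25,"ln":23,"s":78}
After op 9 (replace /s 3): {"ajq":25,"ln":23,"s":3}
After op 10 (replace /s 76): {"ajq":25,"ln":23,"s":76}
After op 11 (add /ln 40): {"ajq":25,"ln":40,"s":76}
After op 12 (replace /ajq 13): {"ajq":13,"ln":40,"s":76}
After op 13 (replace /s 50): {"ajq":13,"ln":40,"s":50}
After op 14 (replace /s 77): {"ajq":13,"ln":40,"s":77}
After op 15 (replace /ln 62): {"ajq":13,"ln":62,"s":77}
After op 16 (replace /ln 75): {"ajq":13,"ln":75,"s":77}
After op 17 (replace /ajq 91): {"ajq":91,"ln":75,"s":77}
After op 18 (replace /s 56): {"ajq":91,"ln":75,"s":56}
After op 19 (replace /ln 14): {"ajq":91,"ln":14,"s":56}
Size at the root: 3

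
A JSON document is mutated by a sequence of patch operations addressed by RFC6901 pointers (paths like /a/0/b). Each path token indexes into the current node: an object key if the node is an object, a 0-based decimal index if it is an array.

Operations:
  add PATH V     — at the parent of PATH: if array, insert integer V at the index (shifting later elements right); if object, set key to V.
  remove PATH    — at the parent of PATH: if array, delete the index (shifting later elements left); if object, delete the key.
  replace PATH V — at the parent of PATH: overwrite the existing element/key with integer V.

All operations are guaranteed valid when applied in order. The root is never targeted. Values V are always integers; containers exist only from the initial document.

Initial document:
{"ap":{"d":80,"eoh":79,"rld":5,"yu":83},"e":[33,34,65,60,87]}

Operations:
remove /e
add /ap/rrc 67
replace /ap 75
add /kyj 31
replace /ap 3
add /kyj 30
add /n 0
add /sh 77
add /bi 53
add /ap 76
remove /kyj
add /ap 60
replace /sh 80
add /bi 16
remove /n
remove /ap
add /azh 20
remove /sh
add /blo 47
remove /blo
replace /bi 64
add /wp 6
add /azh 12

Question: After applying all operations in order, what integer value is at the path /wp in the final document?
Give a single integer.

Answer: 6

Derivation:
After op 1 (remove /e): {"ap":{"d":80,"eoh":79,"rld":5,"yu":83}}
After op 2 (add /ap/rrc 67): {"ap":{"d":80,"eoh":79,"rld":5,"rrc":67,"yu":83}}
After op 3 (replace /ap 75): {"ap":75}
After op 4 (add /kyj 31): {"ap":75,"kyj":31}
After op 5 (replace /ap 3): {"ap":3,"kyj":31}
After op 6 (add /kyj 30): {"ap":3,"kyj":30}
After op 7 (add /n 0): {"ap":3,"kyj":30,"n":0}
After op 8 (add /sh 77): {"ap":3,"kyj":30,"n":0,"sh":77}
After op 9 (add /bi 53): {"ap":3,"bi":53,"kyj":30,"n":0,"sh":77}
After op 10 (add /ap 76): {"ap":76,"bi":53,"kyj":30,"n":0,"sh":77}
After op 11 (remove /kyj): {"ap":76,"bi":53,"n":0,"sh":77}
After op 12 (add /ap 60): {"ap":60,"bi":53,"n":0,"sh":77}
After op 13 (replace /sh 80): {"ap":60,"bi":53,"n":0,"sh":80}
After op 14 (add /bi 16): {"ap":60,"bi":16,"n":0,"sh":80}
After op 15 (remove /n): {"ap":60,"bi":16,"sh":80}
After op 16 (remove /ap): {"bi":16,"sh":80}
After op 17 (add /azh 20): {"azh":20,"bi":16,"sh":80}
After op 18 (remove /sh): {"azh":20,"bi":16}
After op 19 (add /blo 47): {"azh":20,"bi":16,"blo":47}
After op 20 (remove /blo): {"azh":20,"bi":16}
After op 21 (replace /bi 64): {"azh":20,"bi":64}
After op 22 (add /wp 6): {"azh":20,"bi":64,"wp":6}
After op 23 (add /azh 12): {"azh":12,"bi":64,"wp":6}
Value at /wp: 6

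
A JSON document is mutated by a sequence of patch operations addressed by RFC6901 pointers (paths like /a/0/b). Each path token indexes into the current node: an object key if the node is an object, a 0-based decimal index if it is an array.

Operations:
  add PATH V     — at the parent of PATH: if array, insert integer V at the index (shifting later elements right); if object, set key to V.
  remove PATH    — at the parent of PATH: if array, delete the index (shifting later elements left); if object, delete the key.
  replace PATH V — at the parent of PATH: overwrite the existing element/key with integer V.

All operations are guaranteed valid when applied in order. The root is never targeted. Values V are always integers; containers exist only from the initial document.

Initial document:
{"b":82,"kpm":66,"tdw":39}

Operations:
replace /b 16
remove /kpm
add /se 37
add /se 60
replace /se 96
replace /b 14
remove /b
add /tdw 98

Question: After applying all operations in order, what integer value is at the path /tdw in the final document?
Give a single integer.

Answer: 98

Derivation:
After op 1 (replace /b 16): {"b":16,"kpm":66,"tdw":39}
After op 2 (remove /kpm): {"b":16,"tdw":39}
After op 3 (add /se 37): {"b":16,"se":37,"tdw":39}
After op 4 (add /se 60): {"b":16,"se":60,"tdw":39}
After op 5 (replace /se 96): {"b":16,"se":96,"tdw":39}
After op 6 (replace /b 14): {"b":14,"se":96,"tdw":39}
After op 7 (remove /b): {"se":96,"tdw":39}
After op 8 (add /tdw 98): {"se":96,"tdw":98}
Value at /tdw: 98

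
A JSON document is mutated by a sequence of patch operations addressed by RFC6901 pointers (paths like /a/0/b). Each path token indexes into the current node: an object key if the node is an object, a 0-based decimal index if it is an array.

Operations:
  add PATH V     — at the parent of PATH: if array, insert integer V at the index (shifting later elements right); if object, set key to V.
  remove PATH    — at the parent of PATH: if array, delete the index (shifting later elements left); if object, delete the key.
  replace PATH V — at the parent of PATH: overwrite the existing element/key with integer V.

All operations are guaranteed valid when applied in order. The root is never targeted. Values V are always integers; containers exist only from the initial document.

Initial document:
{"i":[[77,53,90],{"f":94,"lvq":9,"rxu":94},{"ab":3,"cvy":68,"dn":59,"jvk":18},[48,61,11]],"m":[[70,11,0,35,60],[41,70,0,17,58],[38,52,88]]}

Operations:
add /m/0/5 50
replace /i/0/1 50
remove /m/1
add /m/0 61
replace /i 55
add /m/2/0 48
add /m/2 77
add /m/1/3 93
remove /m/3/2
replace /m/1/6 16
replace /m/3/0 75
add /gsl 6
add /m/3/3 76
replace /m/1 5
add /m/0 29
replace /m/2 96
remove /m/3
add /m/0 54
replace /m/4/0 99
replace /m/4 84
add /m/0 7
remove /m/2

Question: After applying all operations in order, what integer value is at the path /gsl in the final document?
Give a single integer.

Answer: 6

Derivation:
After op 1 (add /m/0/5 50): {"i":[[77,53,90],{"f":94,"lvq":9,"rxu":94},{"ab":3,"cvy":68,"dn":59,"jvk":18},[48,61,11]],"m":[[70,11,0,35,60,50],[41,70,0,17,58],[38,52,88]]}
After op 2 (replace /i/0/1 50): {"i":[[77,50,90],{"f":94,"lvq":9,"rxu":94},{"ab":3,"cvy":68,"dn":59,"jvk":18},[48,61,11]],"m":[[70,11,0,35,60,50],[41,70,0,17,58],[38,52,88]]}
After op 3 (remove /m/1): {"i":[[77,50,90],{"f":94,"lvq":9,"rxu":94},{"ab":3,"cvy":68,"dn":59,"jvk":18},[48,61,11]],"m":[[70,11,0,35,60,50],[38,52,88]]}
After op 4 (add /m/0 61): {"i":[[77,50,90],{"f":94,"lvq":9,"rxu":94},{"ab":3,"cvy":68,"dn":59,"jvk":18},[48,61,11]],"m":[61,[70,11,0,35,60,50],[38,52,88]]}
After op 5 (replace /i 55): {"i":55,"m":[61,[70,11,0,35,60,50],[38,52,88]]}
After op 6 (add /m/2/0 48): {"i":55,"m":[61,[70,11,0,35,60,50],[48,38,52,88]]}
After op 7 (add /m/2 77): {"i":55,"m":[61,[70,11,0,35,60,50],77,[48,38,52,88]]}
After op 8 (add /m/1/3 93): {"i":55,"m":[61,[70,11,0,93,35,60,50],77,[48,38,52,88]]}
After op 9 (remove /m/3/2): {"i":55,"m":[61,[70,11,0,93,35,60,50],77,[48,38,88]]}
After op 10 (replace /m/1/6 16): {"i":55,"m":[61,[70,11,0,93,35,60,16],77,[48,38,88]]}
After op 11 (replace /m/3/0 75): {"i":55,"m":[61,[70,11,0,93,35,60,16],77,[75,38,88]]}
After op 12 (add /gsl 6): {"gsl":6,"i":55,"m":[61,[70,11,0,93,35,60,16],77,[75,38,88]]}
After op 13 (add /m/3/3 76): {"gsl":6,"i":55,"m":[61,[70,11,0,93,35,60,16],77,[75,38,88,76]]}
After op 14 (replace /m/1 5): {"gsl":6,"i":55,"m":[61,5,77,[75,38,88,76]]}
After op 15 (add /m/0 29): {"gsl":6,"i":55,"m":[29,61,5,77,[75,38,88,76]]}
After op 16 (replace /m/2 96): {"gsl":6,"i":55,"m":[29,61,96,77,[75,38,88,76]]}
After op 17 (remove /m/3): {"gsl":6,"i":55,"m":[29,61,96,[75,38,88,76]]}
After op 18 (add /m/0 54): {"gsl":6,"i":55,"m":[54,29,61,96,[75,38,88,76]]}
After op 19 (replace /m/4/0 99): {"gsl":6,"i":55,"m":[54,29,61,96,[99,38,88,76]]}
After op 20 (replace /m/4 84): {"gsl":6,"i":55,"m":[54,29,61,96,84]}
After op 21 (add /m/0 7): {"gsl":6,"i":55,"m":[7,54,29,61,96,84]}
After op 22 (remove /m/2): {"gsl":6,"i":55,"m":[7,54,61,96,84]}
Value at /gsl: 6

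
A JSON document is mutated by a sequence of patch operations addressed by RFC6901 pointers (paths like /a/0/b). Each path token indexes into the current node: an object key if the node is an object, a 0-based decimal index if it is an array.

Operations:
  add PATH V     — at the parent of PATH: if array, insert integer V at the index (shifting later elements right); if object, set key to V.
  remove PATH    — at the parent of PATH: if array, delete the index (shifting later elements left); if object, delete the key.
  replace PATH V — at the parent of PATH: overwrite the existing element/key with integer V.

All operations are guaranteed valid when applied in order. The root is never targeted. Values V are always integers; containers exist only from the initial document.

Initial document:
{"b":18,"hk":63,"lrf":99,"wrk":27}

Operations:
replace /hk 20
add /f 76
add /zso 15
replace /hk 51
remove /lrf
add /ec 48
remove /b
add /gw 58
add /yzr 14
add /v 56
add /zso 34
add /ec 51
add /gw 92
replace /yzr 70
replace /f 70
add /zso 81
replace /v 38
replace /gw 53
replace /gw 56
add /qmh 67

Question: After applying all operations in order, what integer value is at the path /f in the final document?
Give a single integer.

Answer: 70

Derivation:
After op 1 (replace /hk 20): {"b":18,"hk":20,"lrf":99,"wrk":27}
After op 2 (add /f 76): {"b":18,"f":76,"hk":20,"lrf":99,"wrk":27}
After op 3 (add /zso 15): {"b":18,"f":76,"hk":20,"lrf":99,"wrk":27,"zso":15}
After op 4 (replace /hk 51): {"b":18,"f":76,"hk":51,"lrf":99,"wrk":27,"zso":15}
After op 5 (remove /lrf): {"b":18,"f":76,"hk":51,"wrk":27,"zso":15}
After op 6 (add /ec 48): {"b":18,"ec":48,"f":76,"hk":51,"wrk":27,"zso":15}
After op 7 (remove /b): {"ec":48,"f":76,"hk":51,"wrk":27,"zso":15}
After op 8 (add /gw 58): {"ec":48,"f":76,"gw":58,"hk":51,"wrk":27,"zso":15}
After op 9 (add /yzr 14): {"ec":48,"f":76,"gw":58,"hk":51,"wrk":27,"yzr":14,"zso":15}
After op 10 (add /v 56): {"ec":48,"f":76,"gw":58,"hk":51,"v":56,"wrk":27,"yzr":14,"zso":15}
After op 11 (add /zso 34): {"ec":48,"f":76,"gw":58,"hk":51,"v":56,"wrk":27,"yzr":14,"zso":34}
After op 12 (add /ec 51): {"ec":51,"f":76,"gw":58,"hk":51,"v":56,"wrk":27,"yzr":14,"zso":34}
After op 13 (add /gw 92): {"ec":51,"f":76,"gw":92,"hk":51,"v":56,"wrk":27,"yzr":14,"zso":34}
After op 14 (replace /yzr 70): {"ec":51,"f":76,"gw":92,"hk":51,"v":56,"wrk":27,"yzr":70,"zso":34}
After op 15 (replace /f 70): {"ec":51,"f":70,"gw":92,"hk":51,"v":56,"wrk":27,"yzr":70,"zso":34}
After op 16 (add /zso 81): {"ec":51,"f":70,"gw":92,"hk":51,"v":56,"wrk":27,"yzr":70,"zso":81}
After op 17 (replace /v 38): {"ec":51,"f":70,"gw":92,"hk":51,"v":38,"wrk":27,"yzr":70,"zso":81}
After op 18 (replace /gw 53): {"ec":51,"f":70,"gw":53,"hk":51,"v":38,"wrk":27,"yzr":70,"zso":81}
After op 19 (replace /gw 56): {"ec":51,"f":70,"gw":56,"hk":51,"v":38,"wrk":27,"yzr":70,"zso":81}
After op 20 (add /qmh 67): {"ec":51,"f":70,"gw":56,"hk":51,"qmh":67,"v":38,"wrk":27,"yzr":70,"zso":81}
Value at /f: 70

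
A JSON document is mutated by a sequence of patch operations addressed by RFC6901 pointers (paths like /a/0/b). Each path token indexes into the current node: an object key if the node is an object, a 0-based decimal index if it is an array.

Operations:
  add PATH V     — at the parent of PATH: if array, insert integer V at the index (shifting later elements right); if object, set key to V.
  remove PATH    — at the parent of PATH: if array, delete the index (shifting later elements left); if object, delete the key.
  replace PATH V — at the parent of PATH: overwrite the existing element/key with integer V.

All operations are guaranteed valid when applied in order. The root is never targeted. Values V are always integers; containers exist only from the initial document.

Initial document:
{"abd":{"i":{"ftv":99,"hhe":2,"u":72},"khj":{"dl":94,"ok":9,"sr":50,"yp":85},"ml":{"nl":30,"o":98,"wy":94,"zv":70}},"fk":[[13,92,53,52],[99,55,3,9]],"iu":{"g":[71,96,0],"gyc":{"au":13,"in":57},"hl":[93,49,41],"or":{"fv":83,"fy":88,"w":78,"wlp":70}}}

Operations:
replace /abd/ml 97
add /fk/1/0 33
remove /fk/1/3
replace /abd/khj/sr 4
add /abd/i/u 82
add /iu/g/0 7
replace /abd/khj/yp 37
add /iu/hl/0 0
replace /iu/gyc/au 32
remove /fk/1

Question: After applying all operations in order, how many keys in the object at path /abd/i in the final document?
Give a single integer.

After op 1 (replace /abd/ml 97): {"abd":{"i":{"ftv":99,"hhe":2,"u":72},"khj":{"dl":94,"ok":9,"sr":50,"yp":85},"ml":97},"fk":[[13,92,53,52],[99,55,3,9]],"iu":{"g":[71,96,0],"gyc":{"au":13,"in":57},"hl":[93,49,41],"or":{"fv":83,"fy":88,"w":78,"wlp":70}}}
After op 2 (add /fk/1/0 33): {"abd":{"i":{"ftv":99,"hhe":2,"u":72},"khj":{"dl":94,"ok":9,"sr":50,"yp":85},"ml":97},"fk":[[13,92,53,52],[33,99,55,3,9]],"iu":{"g":[71,96,0],"gyc":{"au":13,"in":57},"hl":[93,49,41],"or":{"fv":83,"fy":88,"w":78,"wlp":70}}}
After op 3 (remove /fk/1/3): {"abd":{"i":{"ftv":99,"hhe":2,"u":72},"khj":{"dl":94,"ok":9,"sr":50,"yp":85},"ml":97},"fk":[[13,92,53,52],[33,99,55,9]],"iu":{"g":[71,96,0],"gyc":{"au":13,"in":57},"hl":[93,49,41],"or":{"fv":83,"fy":88,"w":78,"wlp":70}}}
After op 4 (replace /abd/khj/sr 4): {"abd":{"i":{"ftv":99,"hhe":2,"u":72},"khj":{"dl":94,"ok":9,"sr":4,"yp":85},"ml":97},"fk":[[13,92,53,52],[33,99,55,9]],"iu":{"g":[71,96,0],"gyc":{"au":13,"in":57},"hl":[93,49,41],"or":{"fv":83,"fy":88,"w":78,"wlp":70}}}
After op 5 (add /abd/i/u 82): {"abd":{"i":{"ftv":99,"hhe":2,"u":82},"khj":{"dl":94,"ok":9,"sr":4,"yp":85},"ml":97},"fk":[[13,92,53,52],[33,99,55,9]],"iu":{"g":[71,96,0],"gyc":{"au":13,"in":57},"hl":[93,49,41],"or":{"fv":83,"fy":88,"w":78,"wlp":70}}}
After op 6 (add /iu/g/0 7): {"abd":{"i":{"ftv":99,"hhe":2,"u":82},"khj":{"dl":94,"ok":9,"sr":4,"yp":85},"ml":97},"fk":[[13,92,53,52],[33,99,55,9]],"iu":{"g":[7,71,96,0],"gyc":{"au":13,"in":57},"hl":[93,49,41],"or":{"fv":83,"fy":88,"w":78,"wlp":70}}}
After op 7 (replace /abd/khj/yp 37): {"abd":{"i":{"ftv":99,"hhe":2,"u":82},"khj":{"dl":94,"ok":9,"sr":4,"yp":37},"ml":97},"fk":[[13,92,53,52],[33,99,55,9]],"iu":{"g":[7,71,96,0],"gyc":{"au":13,"in":57},"hl":[93,49,41],"or":{"fv":83,"fy":88,"w":78,"wlp":70}}}
After op 8 (add /iu/hl/0 0): {"abd":{"i":{"ftv":99,"hhe":2,"u":82},"khj":{"dl":94,"ok":9,"sr":4,"yp":37},"ml":97},"fk":[[13,92,53,52],[33,99,55,9]],"iu":{"g":[7,71,96,0],"gyc":{"au":13,"in":57},"hl":[0,93,49,41],"or":{"fv":83,"fy":88,"w":78,"wlp":70}}}
After op 9 (replace /iu/gyc/au 32): {"abd":{"i":{"ftv":99,"hhe":2,"u":82},"khj":{"dl":94,"ok":9,"sr":4,"yp":37},"ml":97},"fk":[[13,92,53,52],[33,99,55,9]],"iu":{"g":[7,71,96,0],"gyc":{"au":32,"in":57},"hl":[0,93,49,41],"or":{"fv":83,"fy":88,"w":78,"wlp":70}}}
After op 10 (remove /fk/1): {"abd":{"i":{"ftv":99,"hhe":2,"u":82},"khj":{"dl":94,"ok":9,"sr":4,"yp":37},"ml":97},"fk":[[13,92,53,52]],"iu":{"g":[7,71,96,0],"gyc":{"au":32,"in":57},"hl":[0,93,49,41],"or":{"fv":83,"fy":88,"w":78,"wlp":70}}}
Size at path /abd/i: 3

Answer: 3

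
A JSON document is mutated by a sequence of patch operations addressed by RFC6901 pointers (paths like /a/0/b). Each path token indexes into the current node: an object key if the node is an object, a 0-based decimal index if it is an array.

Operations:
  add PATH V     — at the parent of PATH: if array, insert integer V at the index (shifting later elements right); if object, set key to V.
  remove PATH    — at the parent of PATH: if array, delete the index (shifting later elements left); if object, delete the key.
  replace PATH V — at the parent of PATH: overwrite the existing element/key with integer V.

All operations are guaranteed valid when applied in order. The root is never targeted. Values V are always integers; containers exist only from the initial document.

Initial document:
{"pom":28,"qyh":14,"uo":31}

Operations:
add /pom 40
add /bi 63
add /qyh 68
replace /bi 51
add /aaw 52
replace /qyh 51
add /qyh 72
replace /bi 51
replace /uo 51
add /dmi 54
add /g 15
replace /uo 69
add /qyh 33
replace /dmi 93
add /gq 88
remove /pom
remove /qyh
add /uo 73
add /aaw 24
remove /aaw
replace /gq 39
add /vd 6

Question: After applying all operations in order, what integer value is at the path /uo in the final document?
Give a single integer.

After op 1 (add /pom 40): {"pom":40,"qyh":14,"uo":31}
After op 2 (add /bi 63): {"bi":63,"pom":40,"qyh":14,"uo":31}
After op 3 (add /qyh 68): {"bi":63,"pom":40,"qyh":68,"uo":31}
After op 4 (replace /bi 51): {"bi":51,"pom":40,"qyh":68,"uo":31}
After op 5 (add /aaw 52): {"aaw":52,"bi":51,"pom":40,"qyh":68,"uo":31}
After op 6 (replace /qyh 51): {"aaw":52,"bi":51,"pom":40,"qyh":51,"uo":31}
After op 7 (add /qyh 72): {"aaw":52,"bi":51,"pom":40,"qyh":72,"uo":31}
After op 8 (replace /bi 51): {"aaw":52,"bi":51,"pom":40,"qyh":72,"uo":31}
After op 9 (replace /uo 51): {"aaw":52,"bi":51,"pom":40,"qyh":72,"uo":51}
After op 10 (add /dmi 54): {"aaw":52,"bi":51,"dmi":54,"pom":40,"qyh":72,"uo":51}
After op 11 (add /g 15): {"aaw":52,"bi":51,"dmi":54,"g":15,"pom":40,"qyh":72,"uo":51}
After op 12 (replace /uo 69): {"aaw":52,"bi":51,"dmi":54,"g":15,"pom":40,"qyh":72,"uo":69}
After op 13 (add /qyh 33): {"aaw":52,"bi":51,"dmi":54,"g":15,"pom":40,"qyh":33,"uo":69}
After op 14 (replace /dmi 93): {"aaw":52,"bi":51,"dmi":93,"g":15,"pom":40,"qyh":33,"uo":69}
After op 15 (add /gq 88): {"aaw":52,"bi":51,"dmi":93,"g":15,"gq":88,"pom":40,"qyh":33,"uo":69}
After op 16 (remove /pom): {"aaw":52,"bi":51,"dmi":93,"g":15,"gq":88,"qyh":33,"uo":69}
After op 17 (remove /qyh): {"aaw":52,"bi":51,"dmi":93,"g":15,"gq":88,"uo":69}
After op 18 (add /uo 73): {"aaw":52,"bi":51,"dmi":93,"g":15,"gq":88,"uo":73}
After op 19 (add /aaw 24): {"aaw":24,"bi":51,"dmi":93,"g":15,"gq":88,"uo":73}
After op 20 (remove /aaw): {"bi":51,"dmi":93,"g":15,"gq":88,"uo":73}
After op 21 (replace /gq 39): {"bi":51,"dmi":93,"g":15,"gq":39,"uo":73}
After op 22 (add /vd 6): {"bi":51,"dmi":93,"g":15,"gq":39,"uo":73,"vd":6}
Value at /uo: 73

Answer: 73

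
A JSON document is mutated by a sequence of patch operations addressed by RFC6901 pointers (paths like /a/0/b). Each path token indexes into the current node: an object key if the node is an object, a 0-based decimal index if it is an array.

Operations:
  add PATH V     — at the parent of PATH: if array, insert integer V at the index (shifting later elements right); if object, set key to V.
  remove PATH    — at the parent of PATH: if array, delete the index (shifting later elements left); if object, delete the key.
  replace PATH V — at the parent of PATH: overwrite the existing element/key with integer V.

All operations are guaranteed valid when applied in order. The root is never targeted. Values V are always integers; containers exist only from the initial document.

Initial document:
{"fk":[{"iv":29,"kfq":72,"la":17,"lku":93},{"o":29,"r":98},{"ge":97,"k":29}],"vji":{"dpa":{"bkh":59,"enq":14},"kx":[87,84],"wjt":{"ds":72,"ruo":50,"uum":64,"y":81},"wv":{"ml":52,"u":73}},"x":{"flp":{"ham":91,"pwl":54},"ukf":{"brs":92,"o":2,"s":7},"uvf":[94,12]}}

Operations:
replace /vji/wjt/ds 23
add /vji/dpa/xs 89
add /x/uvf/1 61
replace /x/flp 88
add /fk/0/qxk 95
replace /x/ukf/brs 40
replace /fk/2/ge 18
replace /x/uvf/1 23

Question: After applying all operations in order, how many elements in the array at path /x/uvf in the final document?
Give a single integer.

After op 1 (replace /vji/wjt/ds 23): {"fk":[{"iv":29,"kfq":72,"la":17,"lku":93},{"o":29,"r":98},{"ge":97,"k":29}],"vji":{"dpa":{"bkh":59,"enq":14},"kx":[87,84],"wjt":{"ds":23,"ruo":50,"uum":64,"y":81},"wv":{"ml":52,"u":73}},"x":{"flp":{"ham":91,"pwl":54},"ukf":{"brs":92,"o":2,"s":7},"uvf":[94,12]}}
After op 2 (add /vji/dpa/xs 89): {"fk":[{"iv":29,"kfq":72,"la":17,"lku":93},{"o":29,"r":98},{"ge":97,"k":29}],"vji":{"dpa":{"bkh":59,"enq":14,"xs":89},"kx":[87,84],"wjt":{"ds":23,"ruo":50,"uum":64,"y":81},"wv":{"ml":52,"u":73}},"x":{"flp":{"ham":91,"pwl":54},"ukf":{"brs":92,"o":2,"s":7},"uvf":[94,12]}}
After op 3 (add /x/uvf/1 61): {"fk":[{"iv":29,"kfq":72,"la":17,"lku":93},{"o":29,"r":98},{"ge":97,"k":29}],"vji":{"dpa":{"bkh":59,"enq":14,"xs":89},"kx":[87,84],"wjt":{"ds":23,"ruo":50,"uum":64,"y":81},"wv":{"ml":52,"u":73}},"x":{"flp":{"ham":91,"pwl":54},"ukf":{"brs":92,"o":2,"s":7},"uvf":[94,61,12]}}
After op 4 (replace /x/flp 88): {"fk":[{"iv":29,"kfq":72,"la":17,"lku":93},{"o":29,"r":98},{"ge":97,"k":29}],"vji":{"dpa":{"bkh":59,"enq":14,"xs":89},"kx":[87,84],"wjt":{"ds":23,"ruo":50,"uum":64,"y":81},"wv":{"ml":52,"u":73}},"x":{"flp":88,"ukf":{"brs":92,"o":2,"s":7},"uvf":[94,61,12]}}
After op 5 (add /fk/0/qxk 95): {"fk":[{"iv":29,"kfq":72,"la":17,"lku":93,"qxk":95},{"o":29,"r":98},{"ge":97,"k":29}],"vji":{"dpa":{"bkh":59,"enq":14,"xs":89},"kx":[87,84],"wjt":{"ds":23,"ruo":50,"uum":64,"y":81},"wv":{"ml":52,"u":73}},"x":{"flp":88,"ukf":{"brs":92,"o":2,"s":7},"uvf":[94,61,12]}}
After op 6 (replace /x/ukf/brs 40): {"fk":[{"iv":29,"kfq":72,"la":17,"lku":93,"qxk":95},{"o":29,"r":98},{"ge":97,"k":29}],"vji":{"dpa":{"bkh":59,"enq":14,"xs":89},"kx":[87,84],"wjt":{"ds":23,"ruo":50,"uum":64,"y":81},"wv":{"ml":52,"u":73}},"x":{"flp":88,"ukf":{"brs":40,"o":2,"s":7},"uvf":[94,61,12]}}
After op 7 (replace /fk/2/ge 18): {"fk":[{"iv":29,"kfq":72,"la":17,"lku":93,"qxk":95},{"o":29,"r":98},{"ge":18,"k":29}],"vji":{"dpa":{"bkh":59,"enq":14,"xs":89},"kx":[87,84],"wjt":{"ds":23,"ruo":50,"uum":64,"y":81},"wv":{"ml":52,"u":73}},"x":{"flp":88,"ukf":{"brs":40,"o":2,"s":7},"uvf":[94,61,12]}}
After op 8 (replace /x/uvf/1 23): {"fk":[{"iv":29,"kfq":72,"la":17,"lku":93,"qxk":95},{"o":29,"r":98},{"ge":18,"k":29}],"vji":{"dpa":{"bkh":59,"enq":14,"xs":89},"kx":[87,84],"wjt":{"ds":23,"ruo":50,"uum":64,"y":81},"wv":{"ml":52,"u":73}},"x":{"flp":88,"ukf":{"brs":40,"o":2,"s":7},"uvf":[94,23,12]}}
Size at path /x/uvf: 3

Answer: 3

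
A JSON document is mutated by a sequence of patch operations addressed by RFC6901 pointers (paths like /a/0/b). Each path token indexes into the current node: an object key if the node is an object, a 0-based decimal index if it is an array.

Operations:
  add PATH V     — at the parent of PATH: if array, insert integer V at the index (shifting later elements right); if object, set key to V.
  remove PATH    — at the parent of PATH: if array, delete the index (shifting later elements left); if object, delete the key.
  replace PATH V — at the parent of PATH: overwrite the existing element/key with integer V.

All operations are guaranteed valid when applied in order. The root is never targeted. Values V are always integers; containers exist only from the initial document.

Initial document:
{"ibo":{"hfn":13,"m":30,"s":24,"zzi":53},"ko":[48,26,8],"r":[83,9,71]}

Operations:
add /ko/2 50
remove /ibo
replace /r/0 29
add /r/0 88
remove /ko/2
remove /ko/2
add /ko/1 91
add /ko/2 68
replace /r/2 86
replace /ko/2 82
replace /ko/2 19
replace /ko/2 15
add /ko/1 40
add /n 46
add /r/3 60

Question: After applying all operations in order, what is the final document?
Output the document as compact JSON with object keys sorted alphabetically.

Answer: {"ko":[48,40,91,15,26],"n":46,"r":[88,29,86,60,71]}

Derivation:
After op 1 (add /ko/2 50): {"ibo":{"hfn":13,"m":30,"s":24,"zzi":53},"ko":[48,26,50,8],"r":[83,9,71]}
After op 2 (remove /ibo): {"ko":[48,26,50,8],"r":[83,9,71]}
After op 3 (replace /r/0 29): {"ko":[48,26,50,8],"r":[29,9,71]}
After op 4 (add /r/0 88): {"ko":[48,26,50,8],"r":[88,29,9,71]}
After op 5 (remove /ko/2): {"ko":[48,26,8],"r":[88,29,9,71]}
After op 6 (remove /ko/2): {"ko":[48,26],"r":[88,29,9,71]}
After op 7 (add /ko/1 91): {"ko":[48,91,26],"r":[88,29,9,71]}
After op 8 (add /ko/2 68): {"ko":[48,91,68,26],"r":[88,29,9,71]}
After op 9 (replace /r/2 86): {"ko":[48,91,68,26],"r":[88,29,86,71]}
After op 10 (replace /ko/2 82): {"ko":[48,91,82,26],"r":[88,29,86,71]}
After op 11 (replace /ko/2 19): {"ko":[48,91,19,26],"r":[88,29,86,71]}
After op 12 (replace /ko/2 15): {"ko":[48,91,15,26],"r":[88,29,86,71]}
After op 13 (add /ko/1 40): {"ko":[48,40,91,15,26],"r":[88,29,86,71]}
After op 14 (add /n 46): {"ko":[48,40,91,15,26],"n":46,"r":[88,29,86,71]}
After op 15 (add /r/3 60): {"ko":[48,40,91,15,26],"n":46,"r":[88,29,86,60,71]}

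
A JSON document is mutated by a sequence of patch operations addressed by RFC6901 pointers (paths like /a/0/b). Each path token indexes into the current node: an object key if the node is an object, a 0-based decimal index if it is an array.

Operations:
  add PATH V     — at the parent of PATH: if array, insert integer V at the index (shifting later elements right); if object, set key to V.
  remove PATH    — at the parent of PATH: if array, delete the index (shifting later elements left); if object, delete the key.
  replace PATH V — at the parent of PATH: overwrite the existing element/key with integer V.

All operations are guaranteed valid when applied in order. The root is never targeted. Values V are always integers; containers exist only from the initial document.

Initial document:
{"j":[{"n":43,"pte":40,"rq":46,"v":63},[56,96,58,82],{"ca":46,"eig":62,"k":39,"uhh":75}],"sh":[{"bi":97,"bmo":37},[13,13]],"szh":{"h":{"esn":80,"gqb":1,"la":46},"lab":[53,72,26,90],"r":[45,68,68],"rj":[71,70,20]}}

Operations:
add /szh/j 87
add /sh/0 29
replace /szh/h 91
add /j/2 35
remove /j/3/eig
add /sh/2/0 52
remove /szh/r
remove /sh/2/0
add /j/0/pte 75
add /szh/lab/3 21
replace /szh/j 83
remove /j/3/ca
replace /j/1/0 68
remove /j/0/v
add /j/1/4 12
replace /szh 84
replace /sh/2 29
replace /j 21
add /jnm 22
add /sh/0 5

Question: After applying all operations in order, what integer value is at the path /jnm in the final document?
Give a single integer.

After op 1 (add /szh/j 87): {"j":[{"n":43,"pte":40,"rq":46,"v":63},[56,96,58,82],{"ca":46,"eig":62,"k":39,"uhh":75}],"sh":[{"bi":97,"bmo":37},[13,13]],"szh":{"h":{"esn":80,"gqb":1,"la":46},"j":87,"lab":[53,72,26,90],"r":[45,68,68],"rj":[71,70,20]}}
After op 2 (add /sh/0 29): {"j":[{"n":43,"pte":40,"rq":46,"v":63},[56,96,58,82],{"ca":46,"eig":62,"k":39,"uhh":75}],"sh":[29,{"bi":97,"bmo":37},[13,13]],"szh":{"h":{"esn":80,"gqb":1,"la":46},"j":87,"lab":[53,72,26,90],"r":[45,68,68],"rj":[71,70,20]}}
After op 3 (replace /szh/h 91): {"j":[{"n":43,"pte":40,"rq":46,"v":63},[56,96,58,82],{"ca":46,"eig":62,"k":39,"uhh":75}],"sh":[29,{"bi":97,"bmo":37},[13,13]],"szh":{"h":91,"j":87,"lab":[53,72,26,90],"r":[45,68,68],"rj":[71,70,20]}}
After op 4 (add /j/2 35): {"j":[{"n":43,"pte":40,"rq":46,"v":63},[56,96,58,82],35,{"ca":46,"eig":62,"k":39,"uhh":75}],"sh":[29,{"bi":97,"bmo":37},[13,13]],"szh":{"h":91,"j":87,"lab":[53,72,26,90],"r":[45,68,68],"rj":[71,70,20]}}
After op 5 (remove /j/3/eig): {"j":[{"n":43,"pte":40,"rq":46,"v":63},[56,96,58,82],35,{"ca":46,"k":39,"uhh":75}],"sh":[29,{"bi":97,"bmo":37},[13,13]],"szh":{"h":91,"j":87,"lab":[53,72,26,90],"r":[45,68,68],"rj":[71,70,20]}}
After op 6 (add /sh/2/0 52): {"j":[{"n":43,"pte":40,"rq":46,"v":63},[56,96,58,82],35,{"ca":46,"k":39,"uhh":75}],"sh":[29,{"bi":97,"bmo":37},[52,13,13]],"szh":{"h":91,"j":87,"lab":[53,72,26,90],"r":[45,68,68],"rj":[71,70,20]}}
After op 7 (remove /szh/r): {"j":[{"n":43,"pte":40,"rq":46,"v":63},[56,96,58,82],35,{"ca":46,"k":39,"uhh":75}],"sh":[29,{"bi":97,"bmo":37},[52,13,13]],"szh":{"h":91,"j":87,"lab":[53,72,26,90],"rj":[71,70,20]}}
After op 8 (remove /sh/2/0): {"j":[{"n":43,"pte":40,"rq":46,"v":63},[56,96,58,82],35,{"ca":46,"k":39,"uhh":75}],"sh":[29,{"bi":97,"bmo":37},[13,13]],"szh":{"h":91,"j":87,"lab":[53,72,26,90],"rj":[71,70,20]}}
After op 9 (add /j/0/pte 75): {"j":[{"n":43,"pte":75,"rq":46,"v":63},[56,96,58,82],35,{"ca":46,"k":39,"uhh":75}],"sh":[29,{"bi":97,"bmo":37},[13,13]],"szh":{"h":91,"j":87,"lab":[53,72,26,90],"rj":[71,70,20]}}
After op 10 (add /szh/lab/3 21): {"j":[{"n":43,"pte":75,"rq":46,"v":63},[56,96,58,82],35,{"ca":46,"k":39,"uhh":75}],"sh":[29,{"bi":97,"bmo":37},[13,13]],"szh":{"h":91,"j":87,"lab":[53,72,26,21,90],"rj":[71,70,20]}}
After op 11 (replace /szh/j 83): {"j":[{"n":43,"pte":75,"rq":46,"v":63},[56,96,58,82],35,{"ca":46,"k":39,"uhh":75}],"sh":[29,{"bi":97,"bmo":37},[13,13]],"szh":{"h":91,"j":83,"lab":[53,72,26,21,90],"rj":[71,70,20]}}
After op 12 (remove /j/3/ca): {"j":[{"n":43,"pte":75,"rq":46,"v":63},[56,96,58,82],35,{"k":39,"uhh":75}],"sh":[29,{"bi":97,"bmo":37},[13,13]],"szh":{"h":91,"j":83,"lab":[53,72,26,21,90],"rj":[71,70,20]}}
After op 13 (replace /j/1/0 68): {"j":[{"n":43,"pte":75,"rq":46,"v":63},[68,96,58,82],35,{"k":39,"uhh":75}],"sh":[29,{"bi":97,"bmo":37},[13,13]],"szh":{"h":91,"j":83,"lab":[53,72,26,21,90],"rj":[71,70,20]}}
After op 14 (remove /j/0/v): {"j":[{"n":43,"pte":75,"rq":46},[68,96,58,82],35,{"k":39,"uhh":75}],"sh":[29,{"bi":97,"bmo":37},[13,13]],"szh":{"h":91,"j":83,"lab":[53,72,26,21,90],"rj":[71,70,20]}}
After op 15 (add /j/1/4 12): {"j":[{"n":43,"pte":75,"rq":46},[68,96,58,82,12],35,{"k":39,"uhh":75}],"sh":[29,{"bi":97,"bmo":37},[13,13]],"szh":{"h":91,"j":83,"lab":[53,72,26,21,90],"rj":[71,70,20]}}
After op 16 (replace /szh 84): {"j":[{"n":43,"pte":75,"rq":46},[68,96,58,82,12],35,{"k":39,"uhh":75}],"sh":[29,{"bi":97,"bmo":37},[13,13]],"szh":84}
After op 17 (replace /sh/2 29): {"j":[{"n":43,"pte":75,"rq":46},[68,96,58,82,12],35,{"k":39,"uhh":75}],"sh":[29,{"bi":97,"bmo":37},29],"szh":84}
After op 18 (replace /j 21): {"j":21,"sh":[29,{"bi":97,"bmo":37},29],"szh":84}
After op 19 (add /jnm 22): {"j":21,"jnm":22,"sh":[29,{"bi":97,"bmo":37},29],"szh":84}
After op 20 (add /sh/0 5): {"j":21,"jnm":22,"sh":[5,29,{"bi":97,"bmo":37},29],"szh":84}
Value at /jnm: 22

Answer: 22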